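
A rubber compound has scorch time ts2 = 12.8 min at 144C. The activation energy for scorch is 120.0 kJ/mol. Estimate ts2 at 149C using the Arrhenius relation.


Convert temperatures: T1 = 144 + 273.15 = 417.15 K, T2 = 149 + 273.15 = 422.15 K
ts2_new = 12.8 * exp(120000 / 8.314 * (1/422.15 - 1/417.15))
1/T2 - 1/T1 = -2.8393e-05
ts2_new = 8.5 min

8.5 min


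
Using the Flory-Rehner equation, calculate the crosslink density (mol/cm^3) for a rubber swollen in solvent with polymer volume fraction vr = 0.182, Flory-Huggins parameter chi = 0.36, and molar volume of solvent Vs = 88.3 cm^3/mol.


ln(1 - vr) = ln(1 - 0.182) = -0.2009
Numerator = -((-0.2009) + 0.182 + 0.36 * 0.182^2) = 0.0070
Denominator = 88.3 * (0.182^(1/3) - 0.182/2) = 42.0048
nu = 0.0070 / 42.0048 = 1.6589e-04 mol/cm^3

1.6589e-04 mol/cm^3


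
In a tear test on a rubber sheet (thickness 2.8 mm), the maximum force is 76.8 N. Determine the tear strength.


Tear strength = force / thickness
= 76.8 / 2.8
= 27.43 N/mm

27.43 N/mm


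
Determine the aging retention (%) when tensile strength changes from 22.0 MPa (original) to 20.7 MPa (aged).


Retention = aged / original * 100
= 20.7 / 22.0 * 100
= 94.1%

94.1%


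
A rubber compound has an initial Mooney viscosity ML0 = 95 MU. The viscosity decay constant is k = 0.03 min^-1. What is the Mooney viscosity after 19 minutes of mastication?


ML = ML0 * exp(-k * t)
ML = 95 * exp(-0.03 * 19)
ML = 95 * 0.5655
ML = 53.72 MU

53.72 MU


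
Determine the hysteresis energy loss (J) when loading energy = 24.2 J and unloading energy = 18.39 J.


Hysteresis loss = loading - unloading
= 24.2 - 18.39
= 5.81 J

5.81 J


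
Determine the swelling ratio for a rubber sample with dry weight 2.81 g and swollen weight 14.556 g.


Q = W_swollen / W_dry
Q = 14.556 / 2.81
Q = 5.18

Q = 5.18


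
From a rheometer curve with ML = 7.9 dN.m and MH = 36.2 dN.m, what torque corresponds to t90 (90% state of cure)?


M90 = ML + 0.9 * (MH - ML)
M90 = 7.9 + 0.9 * (36.2 - 7.9)
M90 = 7.9 + 0.9 * 28.3
M90 = 33.37 dN.m

33.37 dN.m


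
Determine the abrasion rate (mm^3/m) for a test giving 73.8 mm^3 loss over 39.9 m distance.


Rate = volume_loss / distance
= 73.8 / 39.9
= 1.85 mm^3/m

1.85 mm^3/m


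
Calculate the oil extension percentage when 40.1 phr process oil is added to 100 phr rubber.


Oil % = oil / (100 + oil) * 100
= 40.1 / (100 + 40.1) * 100
= 40.1 / 140.1 * 100
= 28.62%

28.62%


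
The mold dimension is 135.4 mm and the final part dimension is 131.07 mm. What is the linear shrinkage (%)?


Shrinkage = (mold - part) / mold * 100
= (135.4 - 131.07) / 135.4 * 100
= 4.33 / 135.4 * 100
= 3.2%

3.2%


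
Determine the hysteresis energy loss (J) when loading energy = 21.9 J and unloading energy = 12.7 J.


Hysteresis loss = loading - unloading
= 21.9 - 12.7
= 9.2 J

9.2 J


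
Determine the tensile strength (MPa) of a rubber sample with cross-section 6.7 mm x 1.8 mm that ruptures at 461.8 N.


Area = width * thickness = 6.7 * 1.8 = 12.06 mm^2
TS = force / area = 461.8 / 12.06 = 38.29 MPa

38.29 MPa


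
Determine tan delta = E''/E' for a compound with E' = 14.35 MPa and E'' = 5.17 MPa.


tan delta = E'' / E'
= 5.17 / 14.35
= 0.3603

tan delta = 0.3603


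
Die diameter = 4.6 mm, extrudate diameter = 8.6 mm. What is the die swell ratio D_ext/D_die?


Die swell ratio = D_extrudate / D_die
= 8.6 / 4.6
= 1.87

Die swell = 1.87


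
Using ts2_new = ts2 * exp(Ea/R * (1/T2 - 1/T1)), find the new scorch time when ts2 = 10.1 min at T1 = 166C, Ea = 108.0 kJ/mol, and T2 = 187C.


Convert temperatures: T1 = 166 + 273.15 = 439.15 K, T2 = 187 + 273.15 = 460.15 K
ts2_new = 10.1 * exp(108000 / 8.314 * (1/460.15 - 1/439.15))
1/T2 - 1/T1 = -1.0392e-04
ts2_new = 2.62 min

2.62 min


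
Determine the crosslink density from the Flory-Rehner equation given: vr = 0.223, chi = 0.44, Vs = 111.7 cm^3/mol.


ln(1 - vr) = ln(1 - 0.223) = -0.2523
Numerator = -((-0.2523) + 0.223 + 0.44 * 0.223^2) = 0.0074
Denominator = 111.7 * (0.223^(1/3) - 0.223/2) = 55.2817
nu = 0.0074 / 55.2817 = 1.3448e-04 mol/cm^3

1.3448e-04 mol/cm^3


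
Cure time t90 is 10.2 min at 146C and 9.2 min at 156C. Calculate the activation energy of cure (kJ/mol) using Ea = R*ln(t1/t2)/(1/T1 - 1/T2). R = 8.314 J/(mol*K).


T1 = 419.15 K, T2 = 429.15 K
1/T1 - 1/T2 = 5.5593e-05
ln(t1/t2) = ln(10.2/9.2) = 0.1032
Ea = 8.314 * 0.1032 / 5.5593e-05 = 15431.2803 J/mol
Ea = 15.43 kJ/mol

15.43 kJ/mol


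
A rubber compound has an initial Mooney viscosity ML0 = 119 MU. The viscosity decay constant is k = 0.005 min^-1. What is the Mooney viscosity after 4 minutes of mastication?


ML = ML0 * exp(-k * t)
ML = 119 * exp(-0.005 * 4)
ML = 119 * 0.9802
ML = 116.64 MU

116.64 MU


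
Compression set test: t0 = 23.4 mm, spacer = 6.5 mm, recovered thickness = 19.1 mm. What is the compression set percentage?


CS = (t0 - recovered) / (t0 - ts) * 100
= (23.4 - 19.1) / (23.4 - 6.5) * 100
= 4.3 / 16.9 * 100
= 25.4%

25.4%


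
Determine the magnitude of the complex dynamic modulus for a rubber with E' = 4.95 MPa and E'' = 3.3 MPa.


|E*| = sqrt(E'^2 + E''^2)
= sqrt(4.95^2 + 3.3^2)
= sqrt(24.5025 + 10.8900)
= 5.949 MPa

5.949 MPa


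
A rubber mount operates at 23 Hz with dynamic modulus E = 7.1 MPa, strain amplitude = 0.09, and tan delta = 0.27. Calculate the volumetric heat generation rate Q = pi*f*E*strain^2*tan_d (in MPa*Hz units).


Q = pi * f * E * strain^2 * tan_d
= pi * 23 * 7.1 * 0.09^2 * 0.27
= pi * 23 * 7.1 * 0.0081 * 0.27
= 1.1220

Q = 1.1220


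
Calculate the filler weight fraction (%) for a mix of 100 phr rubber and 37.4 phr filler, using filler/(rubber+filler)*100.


Filler % = filler / (rubber + filler) * 100
= 37.4 / (100 + 37.4) * 100
= 37.4 / 137.4 * 100
= 27.22%

27.22%


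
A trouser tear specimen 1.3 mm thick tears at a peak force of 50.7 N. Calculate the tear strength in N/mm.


Tear strength = force / thickness
= 50.7 / 1.3
= 39.0 N/mm

39.0 N/mm


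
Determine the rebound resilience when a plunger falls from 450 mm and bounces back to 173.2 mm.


Resilience = h_rebound / h_drop * 100
= 173.2 / 450 * 100
= 38.5%

38.5%


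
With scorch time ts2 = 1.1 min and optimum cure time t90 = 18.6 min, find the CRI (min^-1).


CRI = 100 / (t90 - ts2)
= 100 / (18.6 - 1.1)
= 100 / 17.5
= 5.71 min^-1

5.71 min^-1


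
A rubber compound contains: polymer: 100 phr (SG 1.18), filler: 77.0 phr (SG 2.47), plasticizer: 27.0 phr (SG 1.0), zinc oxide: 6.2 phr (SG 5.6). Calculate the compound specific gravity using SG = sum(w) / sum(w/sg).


Sum of weights = 210.2
Volume contributions:
  polymer: 100/1.18 = 84.7458
  filler: 77.0/2.47 = 31.1741
  plasticizer: 27.0/1.0 = 27.0000
  zinc oxide: 6.2/5.6 = 1.1071
Sum of volumes = 144.0270
SG = 210.2 / 144.0270 = 1.459

SG = 1.459


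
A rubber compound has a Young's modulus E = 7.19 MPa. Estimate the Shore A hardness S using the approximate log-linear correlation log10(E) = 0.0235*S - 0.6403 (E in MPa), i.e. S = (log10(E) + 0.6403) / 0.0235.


log10(E) = 0.0235*S - 0.6403  =>  S = (log10(E) + 0.6403) / 0.0235
log10(7.19) = 0.856729
S = (0.856729 + 0.6403) / 0.0235 = 1.497029 / 0.0235
S = 63.7

Shore A = 63.7


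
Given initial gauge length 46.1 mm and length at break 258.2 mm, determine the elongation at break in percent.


Elongation = (Lf - L0) / L0 * 100
= (258.2 - 46.1) / 46.1 * 100
= 212.1 / 46.1 * 100
= 460.1%

460.1%


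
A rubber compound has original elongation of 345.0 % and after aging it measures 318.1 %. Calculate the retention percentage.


Retention = aged / original * 100
= 318.1 / 345.0 * 100
= 92.2%

92.2%


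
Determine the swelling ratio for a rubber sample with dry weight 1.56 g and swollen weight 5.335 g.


Q = W_swollen / W_dry
Q = 5.335 / 1.56
Q = 3.42

Q = 3.42


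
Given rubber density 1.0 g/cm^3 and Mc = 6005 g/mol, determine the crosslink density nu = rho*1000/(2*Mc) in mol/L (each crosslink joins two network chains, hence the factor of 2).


nu = rho * 1000 / (2 * Mc)
nu = 1.0 * 1000 / (2 * 6005)
nu = 1000.0 / 12010
nu = 0.0833 mol/L

0.0833 mol/L


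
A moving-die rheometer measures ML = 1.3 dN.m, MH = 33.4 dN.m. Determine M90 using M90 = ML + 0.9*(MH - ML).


M90 = ML + 0.9 * (MH - ML)
M90 = 1.3 + 0.9 * (33.4 - 1.3)
M90 = 1.3 + 0.9 * 32.1
M90 = 30.19 dN.m

30.19 dN.m


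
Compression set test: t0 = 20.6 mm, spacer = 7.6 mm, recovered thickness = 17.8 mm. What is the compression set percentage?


CS = (t0 - recovered) / (t0 - ts) * 100
= (20.6 - 17.8) / (20.6 - 7.6) * 100
= 2.8 / 13.0 * 100
= 21.5%

21.5%


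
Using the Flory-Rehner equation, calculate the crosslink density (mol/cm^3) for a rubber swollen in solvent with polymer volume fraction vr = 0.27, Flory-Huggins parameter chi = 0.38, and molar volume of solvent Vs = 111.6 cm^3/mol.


ln(1 - vr) = ln(1 - 0.27) = -0.3147
Numerator = -((-0.3147) + 0.27 + 0.38 * 0.27^2) = 0.0170
Denominator = 111.6 * (0.27^(1/3) - 0.27/2) = 57.0645
nu = 0.0170 / 57.0645 = 2.9806e-04 mol/cm^3

2.9806e-04 mol/cm^3


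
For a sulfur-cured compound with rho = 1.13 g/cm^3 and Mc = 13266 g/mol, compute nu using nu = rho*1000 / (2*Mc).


nu = rho * 1000 / (2 * Mc)
nu = 1.13 * 1000 / (2 * 13266)
nu = 1130.0 / 26532
nu = 0.0426 mol/L

0.0426 mol/L


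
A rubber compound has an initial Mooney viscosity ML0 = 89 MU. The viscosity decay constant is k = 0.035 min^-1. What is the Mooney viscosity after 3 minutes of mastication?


ML = ML0 * exp(-k * t)
ML = 89 * exp(-0.035 * 3)
ML = 89 * 0.9003
ML = 80.13 MU

80.13 MU


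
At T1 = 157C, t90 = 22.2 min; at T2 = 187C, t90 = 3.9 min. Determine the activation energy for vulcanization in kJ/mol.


T1 = 430.15 K, T2 = 460.15 K
1/T1 - 1/T2 = 1.5157e-04
ln(t1/t2) = ln(22.2/3.9) = 1.7391
Ea = 8.314 * 1.7391 / 1.5157e-04 = 95397.4143 J/mol
Ea = 95.4 kJ/mol

95.4 kJ/mol


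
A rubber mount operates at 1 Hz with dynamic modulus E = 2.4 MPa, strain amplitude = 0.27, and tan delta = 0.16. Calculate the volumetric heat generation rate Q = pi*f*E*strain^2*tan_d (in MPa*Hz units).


Q = pi * f * E * strain^2 * tan_d
= pi * 1 * 2.4 * 0.27^2 * 0.16
= pi * 1 * 2.4 * 0.0729 * 0.16
= 0.0879

Q = 0.0879


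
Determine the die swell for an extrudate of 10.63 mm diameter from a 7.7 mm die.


Die swell ratio = D_extrudate / D_die
= 10.63 / 7.7
= 1.381

Die swell = 1.381


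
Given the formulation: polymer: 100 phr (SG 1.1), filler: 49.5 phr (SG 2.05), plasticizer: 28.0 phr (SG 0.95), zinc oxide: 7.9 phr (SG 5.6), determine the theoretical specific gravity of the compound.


Sum of weights = 185.4
Volume contributions:
  polymer: 100/1.1 = 90.9091
  filler: 49.5/2.05 = 24.1463
  plasticizer: 28.0/0.95 = 29.4737
  zinc oxide: 7.9/5.6 = 1.4107
Sum of volumes = 145.9398
SG = 185.4 / 145.9398 = 1.27

SG = 1.27


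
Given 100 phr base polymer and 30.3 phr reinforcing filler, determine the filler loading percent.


Filler % = filler / (rubber + filler) * 100
= 30.3 / (100 + 30.3) * 100
= 30.3 / 130.3 * 100
= 23.25%

23.25%


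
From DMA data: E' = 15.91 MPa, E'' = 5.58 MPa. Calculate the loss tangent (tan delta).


tan delta = E'' / E'
= 5.58 / 15.91
= 0.3507

tan delta = 0.3507


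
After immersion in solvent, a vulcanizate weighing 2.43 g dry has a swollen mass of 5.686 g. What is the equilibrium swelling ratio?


Q = W_swollen / W_dry
Q = 5.686 / 2.43
Q = 2.34

Q = 2.34


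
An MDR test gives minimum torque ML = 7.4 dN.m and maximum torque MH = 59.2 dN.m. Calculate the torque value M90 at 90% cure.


M90 = ML + 0.9 * (MH - ML)
M90 = 7.4 + 0.9 * (59.2 - 7.4)
M90 = 7.4 + 0.9 * 51.8
M90 = 54.02 dN.m

54.02 dN.m


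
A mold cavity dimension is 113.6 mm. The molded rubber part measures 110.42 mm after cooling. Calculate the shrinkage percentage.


Shrinkage = (mold - part) / mold * 100
= (113.6 - 110.42) / 113.6 * 100
= 3.18 / 113.6 * 100
= 2.8%

2.8%


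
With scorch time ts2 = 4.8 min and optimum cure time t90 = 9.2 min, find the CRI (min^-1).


CRI = 100 / (t90 - ts2)
= 100 / (9.2 - 4.8)
= 100 / 4.4
= 22.73 min^-1

22.73 min^-1


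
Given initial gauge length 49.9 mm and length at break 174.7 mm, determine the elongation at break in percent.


Elongation = (Lf - L0) / L0 * 100
= (174.7 - 49.9) / 49.9 * 100
= 124.8 / 49.9 * 100
= 250.1%

250.1%


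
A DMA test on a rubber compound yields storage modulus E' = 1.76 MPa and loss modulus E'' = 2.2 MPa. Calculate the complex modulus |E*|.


|E*| = sqrt(E'^2 + E''^2)
= sqrt(1.76^2 + 2.2^2)
= sqrt(3.0976 + 4.8400)
= 2.817 MPa

2.817 MPa


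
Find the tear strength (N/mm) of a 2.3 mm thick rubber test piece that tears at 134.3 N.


Tear strength = force / thickness
= 134.3 / 2.3
= 58.39 N/mm

58.39 N/mm


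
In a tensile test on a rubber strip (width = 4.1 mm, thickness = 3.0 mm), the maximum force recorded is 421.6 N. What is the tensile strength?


Area = width * thickness = 4.1 * 3.0 = 12.3 mm^2
TS = force / area = 421.6 / 12.3 = 34.28 MPa

34.28 MPa


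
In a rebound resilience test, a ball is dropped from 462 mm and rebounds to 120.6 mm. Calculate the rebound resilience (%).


Resilience = h_rebound / h_drop * 100
= 120.6 / 462 * 100
= 26.1%

26.1%


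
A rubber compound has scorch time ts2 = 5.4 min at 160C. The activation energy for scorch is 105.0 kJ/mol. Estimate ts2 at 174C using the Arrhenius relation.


Convert temperatures: T1 = 160 + 273.15 = 433.15 K, T2 = 174 + 273.15 = 447.15 K
ts2_new = 5.4 * exp(105000 / 8.314 * (1/447.15 - 1/433.15))
1/T2 - 1/T1 = -7.2283e-05
ts2_new = 2.17 min

2.17 min


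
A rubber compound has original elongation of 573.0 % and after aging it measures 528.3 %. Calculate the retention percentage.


Retention = aged / original * 100
= 528.3 / 573.0 * 100
= 92.2%

92.2%


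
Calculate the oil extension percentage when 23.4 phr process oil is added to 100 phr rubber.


Oil % = oil / (100 + oil) * 100
= 23.4 / (100 + 23.4) * 100
= 23.4 / 123.4 * 100
= 18.96%

18.96%


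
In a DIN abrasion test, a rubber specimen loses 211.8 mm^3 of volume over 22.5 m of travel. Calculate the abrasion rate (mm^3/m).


Rate = volume_loss / distance
= 211.8 / 22.5
= 9.413 mm^3/m

9.413 mm^3/m


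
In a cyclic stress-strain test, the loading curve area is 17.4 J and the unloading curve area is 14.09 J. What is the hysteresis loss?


Hysteresis loss = loading - unloading
= 17.4 - 14.09
= 3.31 J

3.31 J


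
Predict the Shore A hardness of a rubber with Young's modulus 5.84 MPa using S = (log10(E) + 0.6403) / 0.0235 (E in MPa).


log10(E) = 0.0235*S - 0.6403  =>  S = (log10(E) + 0.6403) / 0.0235
log10(5.84) = 0.766413
S = (0.766413 + 0.6403) / 0.0235 = 1.406713 / 0.0235
S = 59.9

Shore A = 59.9


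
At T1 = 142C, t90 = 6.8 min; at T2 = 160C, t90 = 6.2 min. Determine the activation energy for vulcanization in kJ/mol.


T1 = 415.15 K, T2 = 433.15 K
1/T1 - 1/T2 = 1.0010e-04
ln(t1/t2) = ln(6.8/6.2) = 0.0924
Ea = 8.314 * 0.0924 / 1.0010e-04 = 7672.3327 J/mol
Ea = 7.67 kJ/mol

7.67 kJ/mol


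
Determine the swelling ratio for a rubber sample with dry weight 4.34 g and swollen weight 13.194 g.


Q = W_swollen / W_dry
Q = 13.194 / 4.34
Q = 3.04

Q = 3.04


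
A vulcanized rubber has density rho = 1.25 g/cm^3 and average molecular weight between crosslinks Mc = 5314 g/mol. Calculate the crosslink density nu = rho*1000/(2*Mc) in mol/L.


nu = rho * 1000 / (2 * Mc)
nu = 1.25 * 1000 / (2 * 5314)
nu = 1250.0 / 10628
nu = 0.1176 mol/L

0.1176 mol/L


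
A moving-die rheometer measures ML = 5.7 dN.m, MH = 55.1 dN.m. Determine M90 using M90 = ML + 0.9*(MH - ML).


M90 = ML + 0.9 * (MH - ML)
M90 = 5.7 + 0.9 * (55.1 - 5.7)
M90 = 5.7 + 0.9 * 49.4
M90 = 50.16 dN.m

50.16 dN.m


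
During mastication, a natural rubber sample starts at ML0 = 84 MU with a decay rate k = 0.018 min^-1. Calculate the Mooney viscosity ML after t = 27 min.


ML = ML0 * exp(-k * t)
ML = 84 * exp(-0.018 * 27)
ML = 84 * 0.6151
ML = 51.67 MU

51.67 MU


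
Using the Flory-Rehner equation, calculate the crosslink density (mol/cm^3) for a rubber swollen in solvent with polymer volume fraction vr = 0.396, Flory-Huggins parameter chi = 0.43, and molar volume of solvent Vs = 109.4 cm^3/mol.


ln(1 - vr) = ln(1 - 0.396) = -0.5042
Numerator = -((-0.5042) + 0.396 + 0.43 * 0.396^2) = 0.0408
Denominator = 109.4 * (0.396^(1/3) - 0.396/2) = 58.6758
nu = 0.0408 / 58.6758 = 6.9450e-04 mol/cm^3

6.9450e-04 mol/cm^3


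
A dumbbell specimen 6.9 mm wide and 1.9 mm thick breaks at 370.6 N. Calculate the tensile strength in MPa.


Area = width * thickness = 6.9 * 1.9 = 13.11 mm^2
TS = force / area = 370.6 / 13.11 = 28.27 MPa

28.27 MPa


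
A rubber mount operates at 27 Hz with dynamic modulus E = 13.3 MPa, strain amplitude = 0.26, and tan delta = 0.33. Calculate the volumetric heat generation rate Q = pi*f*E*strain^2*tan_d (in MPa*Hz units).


Q = pi * f * E * strain^2 * tan_d
= pi * 27 * 13.3 * 0.26^2 * 0.33
= pi * 27 * 13.3 * 0.0676 * 0.33
= 25.1667

Q = 25.1667


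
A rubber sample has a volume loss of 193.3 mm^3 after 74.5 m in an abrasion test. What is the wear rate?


Rate = volume_loss / distance
= 193.3 / 74.5
= 2.595 mm^3/m

2.595 mm^3/m


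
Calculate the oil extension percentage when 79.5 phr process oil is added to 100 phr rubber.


Oil % = oil / (100 + oil) * 100
= 79.5 / (100 + 79.5) * 100
= 79.5 / 179.5 * 100
= 44.29%

44.29%


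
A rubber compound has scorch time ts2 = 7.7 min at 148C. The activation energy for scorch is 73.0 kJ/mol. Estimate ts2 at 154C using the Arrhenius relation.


Convert temperatures: T1 = 148 + 273.15 = 421.15 K, T2 = 154 + 273.15 = 427.15 K
ts2_new = 7.7 * exp(73000 / 8.314 * (1/427.15 - 1/421.15))
1/T2 - 1/T1 = -3.3353e-05
ts2_new = 5.75 min

5.75 min


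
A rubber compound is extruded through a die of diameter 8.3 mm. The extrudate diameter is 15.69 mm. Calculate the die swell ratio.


Die swell ratio = D_extrudate / D_die
= 15.69 / 8.3
= 1.89

Die swell = 1.89


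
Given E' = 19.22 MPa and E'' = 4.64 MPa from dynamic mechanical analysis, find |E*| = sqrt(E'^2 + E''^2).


|E*| = sqrt(E'^2 + E''^2)
= sqrt(19.22^2 + 4.64^2)
= sqrt(369.4084 + 21.5296)
= 19.772 MPa

19.772 MPa


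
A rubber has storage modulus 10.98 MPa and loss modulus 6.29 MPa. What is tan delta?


tan delta = E'' / E'
= 6.29 / 10.98
= 0.5729

tan delta = 0.5729


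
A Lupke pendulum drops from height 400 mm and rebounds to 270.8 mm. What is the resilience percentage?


Resilience = h_rebound / h_drop * 100
= 270.8 / 400 * 100
= 67.7%

67.7%


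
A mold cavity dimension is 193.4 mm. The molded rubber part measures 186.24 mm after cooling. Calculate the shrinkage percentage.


Shrinkage = (mold - part) / mold * 100
= (193.4 - 186.24) / 193.4 * 100
= 7.16 / 193.4 * 100
= 3.7%

3.7%


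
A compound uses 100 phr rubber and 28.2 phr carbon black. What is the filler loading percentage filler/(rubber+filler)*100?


Filler % = filler / (rubber + filler) * 100
= 28.2 / (100 + 28.2) * 100
= 28.2 / 128.2 * 100
= 22.0%

22.0%


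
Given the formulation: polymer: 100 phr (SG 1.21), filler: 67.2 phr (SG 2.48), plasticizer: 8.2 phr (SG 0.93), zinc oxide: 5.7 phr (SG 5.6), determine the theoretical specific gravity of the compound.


Sum of weights = 181.1
Volume contributions:
  polymer: 100/1.21 = 82.6446
  filler: 67.2/2.48 = 27.0968
  plasticizer: 8.2/0.93 = 8.8172
  zinc oxide: 5.7/5.6 = 1.0179
Sum of volumes = 119.5765
SG = 181.1 / 119.5765 = 1.515

SG = 1.515


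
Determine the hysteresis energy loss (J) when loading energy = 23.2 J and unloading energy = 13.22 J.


Hysteresis loss = loading - unloading
= 23.2 - 13.22
= 9.98 J

9.98 J


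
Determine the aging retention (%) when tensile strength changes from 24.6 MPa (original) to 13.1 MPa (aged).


Retention = aged / original * 100
= 13.1 / 24.6 * 100
= 53.3%

53.3%


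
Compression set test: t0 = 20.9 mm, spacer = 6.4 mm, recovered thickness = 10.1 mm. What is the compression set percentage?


CS = (t0 - recovered) / (t0 - ts) * 100
= (20.9 - 10.1) / (20.9 - 6.4) * 100
= 10.8 / 14.5 * 100
= 74.5%

74.5%


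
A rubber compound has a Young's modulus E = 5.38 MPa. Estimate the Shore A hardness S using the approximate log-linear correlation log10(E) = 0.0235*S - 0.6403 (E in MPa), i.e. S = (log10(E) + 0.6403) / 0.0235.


log10(E) = 0.0235*S - 0.6403  =>  S = (log10(E) + 0.6403) / 0.0235
log10(5.38) = 0.730782
S = (0.730782 + 0.6403) / 0.0235 = 1.371082 / 0.0235
S = 58.3

Shore A = 58.3


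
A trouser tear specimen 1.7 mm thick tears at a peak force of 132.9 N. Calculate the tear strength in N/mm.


Tear strength = force / thickness
= 132.9 / 1.7
= 78.18 N/mm

78.18 N/mm


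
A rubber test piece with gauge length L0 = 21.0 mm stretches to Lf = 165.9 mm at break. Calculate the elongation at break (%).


Elongation = (Lf - L0) / L0 * 100
= (165.9 - 21.0) / 21.0 * 100
= 144.9 / 21.0 * 100
= 690.0%

690.0%


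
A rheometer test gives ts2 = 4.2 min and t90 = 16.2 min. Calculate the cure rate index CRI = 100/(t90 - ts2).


CRI = 100 / (t90 - ts2)
= 100 / (16.2 - 4.2)
= 100 / 12.0
= 8.33 min^-1

8.33 min^-1


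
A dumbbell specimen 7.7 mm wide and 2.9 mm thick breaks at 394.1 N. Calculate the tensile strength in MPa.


Area = width * thickness = 7.7 * 2.9 = 22.33 mm^2
TS = force / area = 394.1 / 22.33 = 17.65 MPa

17.65 MPa


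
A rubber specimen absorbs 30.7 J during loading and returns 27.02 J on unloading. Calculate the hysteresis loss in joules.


Hysteresis loss = loading - unloading
= 30.7 - 27.02
= 3.68 J

3.68 J


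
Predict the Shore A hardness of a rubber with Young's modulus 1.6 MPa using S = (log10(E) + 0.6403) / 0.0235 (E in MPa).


log10(E) = 0.0235*S - 0.6403  =>  S = (log10(E) + 0.6403) / 0.0235
log10(1.6) = 0.204120
S = (0.204120 + 0.6403) / 0.0235 = 0.844420 / 0.0235
S = 35.9

Shore A = 35.9


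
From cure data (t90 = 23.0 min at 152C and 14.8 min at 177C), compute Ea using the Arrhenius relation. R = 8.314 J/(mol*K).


T1 = 425.15 K, T2 = 450.15 K
1/T1 - 1/T2 = 1.3063e-04
ln(t1/t2) = ln(23.0/14.8) = 0.4409
Ea = 8.314 * 0.4409 / 1.3063e-04 = 28059.3157 J/mol
Ea = 28.06 kJ/mol

28.06 kJ/mol


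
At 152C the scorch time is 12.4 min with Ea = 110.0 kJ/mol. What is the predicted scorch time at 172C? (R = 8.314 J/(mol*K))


Convert temperatures: T1 = 152 + 273.15 = 425.15 K, T2 = 172 + 273.15 = 445.15 K
ts2_new = 12.4 * exp(110000 / 8.314 * (1/445.15 - 1/425.15))
1/T2 - 1/T1 = -1.0568e-04
ts2_new = 3.06 min

3.06 min


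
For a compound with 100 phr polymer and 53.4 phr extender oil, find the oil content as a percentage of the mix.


Oil % = oil / (100 + oil) * 100
= 53.4 / (100 + 53.4) * 100
= 53.4 / 153.4 * 100
= 34.81%

34.81%


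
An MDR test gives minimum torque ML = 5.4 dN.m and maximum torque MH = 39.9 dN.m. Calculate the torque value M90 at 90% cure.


M90 = ML + 0.9 * (MH - ML)
M90 = 5.4 + 0.9 * (39.9 - 5.4)
M90 = 5.4 + 0.9 * 34.5
M90 = 36.45 dN.m

36.45 dN.m


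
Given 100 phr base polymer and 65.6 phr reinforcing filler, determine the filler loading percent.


Filler % = filler / (rubber + filler) * 100
= 65.6 / (100 + 65.6) * 100
= 65.6 / 165.6 * 100
= 39.61%

39.61%


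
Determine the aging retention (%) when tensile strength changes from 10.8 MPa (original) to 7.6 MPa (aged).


Retention = aged / original * 100
= 7.6 / 10.8 * 100
= 70.4%

70.4%


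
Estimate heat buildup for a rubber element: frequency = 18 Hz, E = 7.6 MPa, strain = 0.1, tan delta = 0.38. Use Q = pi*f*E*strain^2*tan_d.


Q = pi * f * E * strain^2 * tan_d
= pi * 18 * 7.6 * 0.1^2 * 0.38
= pi * 18 * 7.6 * 0.0100 * 0.38
= 1.6331

Q = 1.6331


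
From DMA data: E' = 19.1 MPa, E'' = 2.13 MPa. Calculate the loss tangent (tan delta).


tan delta = E'' / E'
= 2.13 / 19.1
= 0.1115

tan delta = 0.1115


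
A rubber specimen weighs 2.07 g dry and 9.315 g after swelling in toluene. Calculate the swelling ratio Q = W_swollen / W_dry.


Q = W_swollen / W_dry
Q = 9.315 / 2.07
Q = 4.5

Q = 4.5


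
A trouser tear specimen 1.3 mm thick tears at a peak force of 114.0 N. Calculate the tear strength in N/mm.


Tear strength = force / thickness
= 114.0 / 1.3
= 87.69 N/mm

87.69 N/mm


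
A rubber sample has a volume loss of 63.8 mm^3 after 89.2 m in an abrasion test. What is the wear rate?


Rate = volume_loss / distance
= 63.8 / 89.2
= 0.715 mm^3/m

0.715 mm^3/m


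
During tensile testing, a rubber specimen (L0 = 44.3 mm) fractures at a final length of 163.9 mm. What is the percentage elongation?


Elongation = (Lf - L0) / L0 * 100
= (163.9 - 44.3) / 44.3 * 100
= 119.6 / 44.3 * 100
= 270.0%

270.0%


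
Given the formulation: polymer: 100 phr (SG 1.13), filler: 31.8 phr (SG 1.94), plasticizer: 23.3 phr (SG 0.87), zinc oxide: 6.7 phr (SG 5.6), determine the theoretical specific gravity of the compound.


Sum of weights = 161.8
Volume contributions:
  polymer: 100/1.13 = 88.4956
  filler: 31.8/1.94 = 16.3918
  plasticizer: 23.3/0.87 = 26.7816
  zinc oxide: 6.7/5.6 = 1.1964
Sum of volumes = 132.8654
SG = 161.8 / 132.8654 = 1.218

SG = 1.218


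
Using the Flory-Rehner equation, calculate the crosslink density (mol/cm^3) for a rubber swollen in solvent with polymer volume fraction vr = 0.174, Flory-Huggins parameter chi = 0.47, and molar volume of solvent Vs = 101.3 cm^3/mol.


ln(1 - vr) = ln(1 - 0.174) = -0.1912
Numerator = -((-0.1912) + 0.174 + 0.47 * 0.174^2) = 0.0029
Denominator = 101.3 * (0.174^(1/3) - 0.174/2) = 47.7404
nu = 0.0029 / 47.7404 = 6.1390e-05 mol/cm^3

6.1390e-05 mol/cm^3


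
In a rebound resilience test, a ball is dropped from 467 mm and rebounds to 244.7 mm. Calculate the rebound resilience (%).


Resilience = h_rebound / h_drop * 100
= 244.7 / 467 * 100
= 52.4%

52.4%


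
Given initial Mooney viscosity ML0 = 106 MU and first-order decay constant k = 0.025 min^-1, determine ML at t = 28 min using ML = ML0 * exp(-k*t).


ML = ML0 * exp(-k * t)
ML = 106 * exp(-0.025 * 28)
ML = 106 * 0.4966
ML = 52.64 MU

52.64 MU


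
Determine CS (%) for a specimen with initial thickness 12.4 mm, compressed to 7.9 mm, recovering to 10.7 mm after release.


CS = (t0 - recovered) / (t0 - ts) * 100
= (12.4 - 10.7) / (12.4 - 7.9) * 100
= 1.7 / 4.5 * 100
= 37.8%

37.8%


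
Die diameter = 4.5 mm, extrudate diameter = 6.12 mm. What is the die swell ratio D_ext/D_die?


Die swell ratio = D_extrudate / D_die
= 6.12 / 4.5
= 1.36

Die swell = 1.36


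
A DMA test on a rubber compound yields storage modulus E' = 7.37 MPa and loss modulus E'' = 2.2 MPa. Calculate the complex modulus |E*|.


|E*| = sqrt(E'^2 + E''^2)
= sqrt(7.37^2 + 2.2^2)
= sqrt(54.3169 + 4.8400)
= 7.691 MPa

7.691 MPa


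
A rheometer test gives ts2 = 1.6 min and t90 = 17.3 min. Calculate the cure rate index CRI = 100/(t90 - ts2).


CRI = 100 / (t90 - ts2)
= 100 / (17.3 - 1.6)
= 100 / 15.7
= 6.37 min^-1

6.37 min^-1


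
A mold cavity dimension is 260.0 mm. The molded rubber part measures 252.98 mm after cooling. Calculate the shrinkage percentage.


Shrinkage = (mold - part) / mold * 100
= (260.0 - 252.98) / 260.0 * 100
= 7.02 / 260.0 * 100
= 2.7%

2.7%


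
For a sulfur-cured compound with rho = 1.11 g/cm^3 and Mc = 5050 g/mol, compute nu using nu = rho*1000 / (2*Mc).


nu = rho * 1000 / (2 * Mc)
nu = 1.11 * 1000 / (2 * 5050)
nu = 1110.0 / 10100
nu = 0.1099 mol/L

0.1099 mol/L


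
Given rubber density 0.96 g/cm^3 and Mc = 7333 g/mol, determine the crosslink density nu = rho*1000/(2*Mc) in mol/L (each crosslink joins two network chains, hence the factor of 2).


nu = rho * 1000 / (2 * Mc)
nu = 0.96 * 1000 / (2 * 7333)
nu = 960.0 / 14666
nu = 0.0655 mol/L

0.0655 mol/L


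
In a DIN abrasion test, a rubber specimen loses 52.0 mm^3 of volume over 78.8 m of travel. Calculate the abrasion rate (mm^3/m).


Rate = volume_loss / distance
= 52.0 / 78.8
= 0.66 mm^3/m

0.66 mm^3/m


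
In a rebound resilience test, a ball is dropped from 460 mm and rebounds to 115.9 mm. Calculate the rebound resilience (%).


Resilience = h_rebound / h_drop * 100
= 115.9 / 460 * 100
= 25.2%

25.2%


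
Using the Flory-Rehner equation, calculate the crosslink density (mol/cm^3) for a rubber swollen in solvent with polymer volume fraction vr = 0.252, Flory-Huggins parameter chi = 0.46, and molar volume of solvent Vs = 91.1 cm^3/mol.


ln(1 - vr) = ln(1 - 0.252) = -0.2904
Numerator = -((-0.2904) + 0.252 + 0.46 * 0.252^2) = 0.0091
Denominator = 91.1 * (0.252^(1/3) - 0.252/2) = 46.0634
nu = 0.0091 / 46.0634 = 1.9843e-04 mol/cm^3

1.9843e-04 mol/cm^3


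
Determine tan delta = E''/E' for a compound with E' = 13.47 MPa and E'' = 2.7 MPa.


tan delta = E'' / E'
= 2.7 / 13.47
= 0.2004

tan delta = 0.2004


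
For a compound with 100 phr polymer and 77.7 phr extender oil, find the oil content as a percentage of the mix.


Oil % = oil / (100 + oil) * 100
= 77.7 / (100 + 77.7) * 100
= 77.7 / 177.7 * 100
= 43.73%

43.73%


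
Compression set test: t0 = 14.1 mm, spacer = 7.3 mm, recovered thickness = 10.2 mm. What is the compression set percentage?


CS = (t0 - recovered) / (t0 - ts) * 100
= (14.1 - 10.2) / (14.1 - 7.3) * 100
= 3.9 / 6.8 * 100
= 57.4%

57.4%


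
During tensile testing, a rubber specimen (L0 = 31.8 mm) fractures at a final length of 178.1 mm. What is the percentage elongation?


Elongation = (Lf - L0) / L0 * 100
= (178.1 - 31.8) / 31.8 * 100
= 146.3 / 31.8 * 100
= 460.1%

460.1%


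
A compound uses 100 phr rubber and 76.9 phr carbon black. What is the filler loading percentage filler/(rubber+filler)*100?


Filler % = filler / (rubber + filler) * 100
= 76.9 / (100 + 76.9) * 100
= 76.9 / 176.9 * 100
= 43.47%

43.47%


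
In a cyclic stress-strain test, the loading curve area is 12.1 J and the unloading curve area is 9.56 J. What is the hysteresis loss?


Hysteresis loss = loading - unloading
= 12.1 - 9.56
= 2.54 J

2.54 J


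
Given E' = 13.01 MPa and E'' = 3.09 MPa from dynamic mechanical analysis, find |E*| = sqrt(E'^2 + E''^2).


|E*| = sqrt(E'^2 + E''^2)
= sqrt(13.01^2 + 3.09^2)
= sqrt(169.2601 + 9.5481)
= 13.372 MPa

13.372 MPa


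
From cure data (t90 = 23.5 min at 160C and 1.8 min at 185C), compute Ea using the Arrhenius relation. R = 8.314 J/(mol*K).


T1 = 433.15 K, T2 = 458.15 K
1/T1 - 1/T2 = 1.2598e-04
ln(t1/t2) = ln(23.5/1.8) = 2.5692
Ea = 8.314 * 2.5692 / 1.2598e-04 = 169557.2092 J/mol
Ea = 169.56 kJ/mol

169.56 kJ/mol


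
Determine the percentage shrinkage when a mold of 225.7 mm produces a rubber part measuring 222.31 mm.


Shrinkage = (mold - part) / mold * 100
= (225.7 - 222.31) / 225.7 * 100
= 3.39 / 225.7 * 100
= 1.5%

1.5%


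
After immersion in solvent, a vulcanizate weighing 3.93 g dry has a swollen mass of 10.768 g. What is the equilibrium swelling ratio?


Q = W_swollen / W_dry
Q = 10.768 / 3.93
Q = 2.74

Q = 2.74


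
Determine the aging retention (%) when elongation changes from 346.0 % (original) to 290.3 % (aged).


Retention = aged / original * 100
= 290.3 / 346.0 * 100
= 83.9%

83.9%


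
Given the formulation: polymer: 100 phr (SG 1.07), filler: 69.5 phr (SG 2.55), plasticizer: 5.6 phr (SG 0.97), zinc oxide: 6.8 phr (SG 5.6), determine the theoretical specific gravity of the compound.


Sum of weights = 181.9
Volume contributions:
  polymer: 100/1.07 = 93.4579
  filler: 69.5/2.55 = 27.2549
  plasticizer: 5.6/0.97 = 5.7732
  zinc oxide: 6.8/5.6 = 1.2143
Sum of volumes = 127.7003
SG = 181.9 / 127.7003 = 1.424

SG = 1.424


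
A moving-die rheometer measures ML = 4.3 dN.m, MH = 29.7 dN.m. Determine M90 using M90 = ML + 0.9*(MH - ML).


M90 = ML + 0.9 * (MH - ML)
M90 = 4.3 + 0.9 * (29.7 - 4.3)
M90 = 4.3 + 0.9 * 25.4
M90 = 27.16 dN.m

27.16 dN.m


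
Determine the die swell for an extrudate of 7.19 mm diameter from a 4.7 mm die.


Die swell ratio = D_extrudate / D_die
= 7.19 / 4.7
= 1.53

Die swell = 1.53


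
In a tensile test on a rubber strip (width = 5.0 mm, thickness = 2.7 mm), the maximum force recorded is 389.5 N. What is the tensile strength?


Area = width * thickness = 5.0 * 2.7 = 13.5 mm^2
TS = force / area = 389.5 / 13.5 = 28.85 MPa

28.85 MPa


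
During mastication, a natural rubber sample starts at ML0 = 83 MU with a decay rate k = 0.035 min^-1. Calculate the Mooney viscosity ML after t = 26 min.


ML = ML0 * exp(-k * t)
ML = 83 * exp(-0.035 * 26)
ML = 83 * 0.4025
ML = 33.41 MU

33.41 MU


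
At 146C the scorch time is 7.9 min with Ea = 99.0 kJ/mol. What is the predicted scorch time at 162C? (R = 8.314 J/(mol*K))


Convert temperatures: T1 = 146 + 273.15 = 419.15 K, T2 = 162 + 273.15 = 435.15 K
ts2_new = 7.9 * exp(99000 / 8.314 * (1/435.15 - 1/419.15))
1/T2 - 1/T1 = -8.7723e-05
ts2_new = 2.78 min

2.78 min


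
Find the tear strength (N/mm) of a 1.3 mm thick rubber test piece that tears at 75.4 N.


Tear strength = force / thickness
= 75.4 / 1.3
= 58.0 N/mm

58.0 N/mm


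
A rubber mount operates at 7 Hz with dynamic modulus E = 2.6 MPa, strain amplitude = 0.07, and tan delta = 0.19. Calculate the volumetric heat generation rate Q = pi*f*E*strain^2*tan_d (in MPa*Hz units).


Q = pi * f * E * strain^2 * tan_d
= pi * 7 * 2.6 * 0.07^2 * 0.19
= pi * 7 * 2.6 * 0.0049 * 0.19
= 0.0532

Q = 0.0532


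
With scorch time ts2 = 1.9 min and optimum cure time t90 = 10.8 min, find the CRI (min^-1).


CRI = 100 / (t90 - ts2)
= 100 / (10.8 - 1.9)
= 100 / 8.9
= 11.24 min^-1

11.24 min^-1


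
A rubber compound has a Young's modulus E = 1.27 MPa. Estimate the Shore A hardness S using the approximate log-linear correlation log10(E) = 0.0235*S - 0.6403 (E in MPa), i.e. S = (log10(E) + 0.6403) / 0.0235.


log10(E) = 0.0235*S - 0.6403  =>  S = (log10(E) + 0.6403) / 0.0235
log10(1.27) = 0.103804
S = (0.103804 + 0.6403) / 0.0235 = 0.744104 / 0.0235
S = 31.7

Shore A = 31.7


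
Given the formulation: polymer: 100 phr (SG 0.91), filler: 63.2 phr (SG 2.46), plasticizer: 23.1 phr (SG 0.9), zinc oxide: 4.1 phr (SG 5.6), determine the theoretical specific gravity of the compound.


Sum of weights = 190.4
Volume contributions:
  polymer: 100/0.91 = 109.8901
  filler: 63.2/2.46 = 25.6911
  plasticizer: 23.1/0.9 = 25.6667
  zinc oxide: 4.1/5.6 = 0.7321
Sum of volumes = 161.9800
SG = 190.4 / 161.9800 = 1.175

SG = 1.175


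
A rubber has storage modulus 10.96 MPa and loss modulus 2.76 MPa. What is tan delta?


tan delta = E'' / E'
= 2.76 / 10.96
= 0.2518

tan delta = 0.2518


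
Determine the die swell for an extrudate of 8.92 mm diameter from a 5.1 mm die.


Die swell ratio = D_extrudate / D_die
= 8.92 / 5.1
= 1.749

Die swell = 1.749


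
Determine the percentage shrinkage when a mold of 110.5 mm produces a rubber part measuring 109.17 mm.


Shrinkage = (mold - part) / mold * 100
= (110.5 - 109.17) / 110.5 * 100
= 1.33 / 110.5 * 100
= 1.2%

1.2%


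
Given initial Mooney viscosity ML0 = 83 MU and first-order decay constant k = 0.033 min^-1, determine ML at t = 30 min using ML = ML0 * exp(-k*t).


ML = ML0 * exp(-k * t)
ML = 83 * exp(-0.033 * 30)
ML = 83 * 0.3716
ML = 30.84 MU

30.84 MU


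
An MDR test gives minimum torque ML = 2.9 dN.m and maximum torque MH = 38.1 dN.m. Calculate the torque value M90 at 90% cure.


M90 = ML + 0.9 * (MH - ML)
M90 = 2.9 + 0.9 * (38.1 - 2.9)
M90 = 2.9 + 0.9 * 35.2
M90 = 34.58 dN.m

34.58 dN.m


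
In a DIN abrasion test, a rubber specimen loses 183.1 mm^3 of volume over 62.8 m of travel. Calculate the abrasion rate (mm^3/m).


Rate = volume_loss / distance
= 183.1 / 62.8
= 2.916 mm^3/m

2.916 mm^3/m


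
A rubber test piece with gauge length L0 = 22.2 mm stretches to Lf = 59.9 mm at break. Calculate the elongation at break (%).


Elongation = (Lf - L0) / L0 * 100
= (59.9 - 22.2) / 22.2 * 100
= 37.7 / 22.2 * 100
= 169.8%

169.8%


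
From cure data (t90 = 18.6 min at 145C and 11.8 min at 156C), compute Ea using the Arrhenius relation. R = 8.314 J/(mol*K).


T1 = 418.15 K, T2 = 429.15 K
1/T1 - 1/T2 = 6.1299e-05
ln(t1/t2) = ln(18.6/11.8) = 0.4551
Ea = 8.314 * 0.4551 / 6.1299e-05 = 61720.4624 J/mol
Ea = 61.72 kJ/mol

61.72 kJ/mol


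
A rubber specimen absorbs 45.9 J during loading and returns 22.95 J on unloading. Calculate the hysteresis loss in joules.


Hysteresis loss = loading - unloading
= 45.9 - 22.95
= 22.95 J

22.95 J


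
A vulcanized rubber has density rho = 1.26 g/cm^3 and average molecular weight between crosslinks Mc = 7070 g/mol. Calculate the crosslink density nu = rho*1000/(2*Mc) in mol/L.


nu = rho * 1000 / (2 * Mc)
nu = 1.26 * 1000 / (2 * 7070)
nu = 1260.0 / 14140
nu = 0.0891 mol/L

0.0891 mol/L


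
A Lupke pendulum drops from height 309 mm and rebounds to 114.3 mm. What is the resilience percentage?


Resilience = h_rebound / h_drop * 100
= 114.3 / 309 * 100
= 37.0%

37.0%


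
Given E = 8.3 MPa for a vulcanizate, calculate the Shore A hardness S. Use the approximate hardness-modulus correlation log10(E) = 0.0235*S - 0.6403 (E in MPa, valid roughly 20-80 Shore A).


log10(E) = 0.0235*S - 0.6403  =>  S = (log10(E) + 0.6403) / 0.0235
log10(8.3) = 0.919078
S = (0.919078 + 0.6403) / 0.0235 = 1.559378 / 0.0235
S = 66.4

Shore A = 66.4


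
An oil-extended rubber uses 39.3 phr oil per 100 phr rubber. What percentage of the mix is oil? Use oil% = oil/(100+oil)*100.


Oil % = oil / (100 + oil) * 100
= 39.3 / (100 + 39.3) * 100
= 39.3 / 139.3 * 100
= 28.21%

28.21%


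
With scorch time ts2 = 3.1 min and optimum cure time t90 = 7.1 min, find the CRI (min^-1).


CRI = 100 / (t90 - ts2)
= 100 / (7.1 - 3.1)
= 100 / 4.0
= 25.0 min^-1

25.0 min^-1


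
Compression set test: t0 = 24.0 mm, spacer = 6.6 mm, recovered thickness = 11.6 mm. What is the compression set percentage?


CS = (t0 - recovered) / (t0 - ts) * 100
= (24.0 - 11.6) / (24.0 - 6.6) * 100
= 12.4 / 17.4 * 100
= 71.3%

71.3%


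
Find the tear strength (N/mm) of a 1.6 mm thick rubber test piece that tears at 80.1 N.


Tear strength = force / thickness
= 80.1 / 1.6
= 50.06 N/mm

50.06 N/mm


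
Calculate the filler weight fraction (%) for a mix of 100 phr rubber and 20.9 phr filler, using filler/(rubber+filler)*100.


Filler % = filler / (rubber + filler) * 100
= 20.9 / (100 + 20.9) * 100
= 20.9 / 120.9 * 100
= 17.29%

17.29%


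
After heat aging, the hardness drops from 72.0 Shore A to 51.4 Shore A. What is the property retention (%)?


Retention = aged / original * 100
= 51.4 / 72.0 * 100
= 71.4%

71.4%


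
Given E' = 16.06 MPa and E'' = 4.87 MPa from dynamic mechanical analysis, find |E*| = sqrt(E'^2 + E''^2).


|E*| = sqrt(E'^2 + E''^2)
= sqrt(16.06^2 + 4.87^2)
= sqrt(257.9236 + 23.7169)
= 16.782 MPa

16.782 MPa


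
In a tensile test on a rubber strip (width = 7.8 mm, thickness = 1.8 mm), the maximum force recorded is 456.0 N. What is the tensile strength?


Area = width * thickness = 7.8 * 1.8 = 14.04 mm^2
TS = force / area = 456.0 / 14.04 = 32.48 MPa

32.48 MPa


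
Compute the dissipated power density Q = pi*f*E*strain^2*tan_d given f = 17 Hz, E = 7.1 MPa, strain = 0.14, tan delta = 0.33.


Q = pi * f * E * strain^2 * tan_d
= pi * 17 * 7.1 * 0.14^2 * 0.33
= pi * 17 * 7.1 * 0.0196 * 0.33
= 2.4526

Q = 2.4526


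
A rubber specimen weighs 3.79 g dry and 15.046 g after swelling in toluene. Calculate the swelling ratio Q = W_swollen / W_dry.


Q = W_swollen / W_dry
Q = 15.046 / 3.79
Q = 3.97

Q = 3.97


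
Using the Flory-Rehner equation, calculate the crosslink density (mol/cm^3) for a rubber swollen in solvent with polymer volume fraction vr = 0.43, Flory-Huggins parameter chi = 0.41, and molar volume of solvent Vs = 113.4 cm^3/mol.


ln(1 - vr) = ln(1 - 0.43) = -0.5621
Numerator = -((-0.5621) + 0.43 + 0.41 * 0.43^2) = 0.0563
Denominator = 113.4 * (0.43^(1/3) - 0.43/2) = 61.2115
nu = 0.0563 / 61.2115 = 9.1992e-04 mol/cm^3

9.1992e-04 mol/cm^3
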